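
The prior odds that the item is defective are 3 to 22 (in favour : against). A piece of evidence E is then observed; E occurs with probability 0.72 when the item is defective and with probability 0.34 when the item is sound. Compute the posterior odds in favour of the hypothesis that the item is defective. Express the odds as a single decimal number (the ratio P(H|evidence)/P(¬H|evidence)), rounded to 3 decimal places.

Posterior odds ≈ 0.289

Prior odds = 3/22 = 0.13636.
Likelihood ratio for E = 0.72/0.34 = 2.1176.
Posterior odds = prior odds × LR = 0.28877.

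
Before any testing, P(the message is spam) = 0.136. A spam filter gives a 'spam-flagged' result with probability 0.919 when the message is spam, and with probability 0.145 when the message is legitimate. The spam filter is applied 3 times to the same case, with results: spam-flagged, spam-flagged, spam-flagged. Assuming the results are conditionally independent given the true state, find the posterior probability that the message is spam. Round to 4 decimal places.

Posterior P(H) ≈ 0.9757

Let H be the event that the message is spam; start with P(H) = 0.136. P('spam-flagged'|H) = 0.919, P('spam-flagged'|¬H) = 0.145.
Update on result 1 ('spam-flagged'): P(H) ← 0.919·0.1360 / (0.919·0.1360 + 0.145·0.8640) = 0.12498/0.25026 = 0.4994.
Update on result 2 ('spam-flagged'): P(H) ← 0.919·0.4994 / (0.919·0.4994 + 0.145·0.5006) = 0.45896/0.53154 = 0.8634.
Update on result 3 ('spam-flagged'): P(H) ← 0.919·0.8634 / (0.919·0.8634 + 0.145·0.1366) = 0.79350/0.81330 = 0.9757.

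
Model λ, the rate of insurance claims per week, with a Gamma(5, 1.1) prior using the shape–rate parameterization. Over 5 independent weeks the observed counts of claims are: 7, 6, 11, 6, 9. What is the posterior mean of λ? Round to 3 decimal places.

Posterior mean ≈ 7.213

Total count ∑xᵢ = 39 over n = 5 weeks.
Gamma is conjugate to the Poisson likelihood: posterior is Gamma(shape = 5+39 = 44, rate = 1.1+5 = 6.1).
Posterior mean = shape/rate = 44/6.1 = 7.213.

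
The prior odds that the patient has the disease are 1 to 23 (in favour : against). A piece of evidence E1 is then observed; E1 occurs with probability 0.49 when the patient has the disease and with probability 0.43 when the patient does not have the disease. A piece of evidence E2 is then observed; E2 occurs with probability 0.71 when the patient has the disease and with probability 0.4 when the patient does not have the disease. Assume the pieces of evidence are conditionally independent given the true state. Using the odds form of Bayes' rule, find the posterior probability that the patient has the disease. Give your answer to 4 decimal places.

Posterior probability ≈ 0.0808

Prior odds = 1/23 = 0.043478.
Likelihood ratio for E1 = 0.49/0.43 = 1.1395.
Likelihood ratio for E2 = 0.71/0.4 = 1.7750.
Posterior odds = prior odds × LR₁ × LR₂ = 0.087942.
Posterior probability = odds/(1+odds) = 0.087942/1.0879 = 0.0808.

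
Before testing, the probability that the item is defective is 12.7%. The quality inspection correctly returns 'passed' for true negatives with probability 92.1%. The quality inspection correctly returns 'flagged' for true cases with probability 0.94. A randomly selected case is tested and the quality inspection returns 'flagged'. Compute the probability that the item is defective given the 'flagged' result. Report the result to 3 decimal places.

P(H | E) ≈ 0.634

Write H for 'the item is defective'. Prior odds H:¬H = 0.127/0.873 = 0.14548. For the 'flagged' outcome, the likelihood ratio is 0.94/0.079 = 11.899.
Posterior odds = 0.14548 × 11.899 = 1.7310, so P(H|E) = 1.7310/(1+1.7310) = 0.634.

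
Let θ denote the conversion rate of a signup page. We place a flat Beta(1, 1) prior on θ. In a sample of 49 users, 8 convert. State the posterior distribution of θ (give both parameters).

Observing 8 successes and 41 failures updates Beta(1, 1) by adding the success and failure counts to the two shape parameters: α = 1+8 = 9, β = 1+41 = 42.

Posterior: Beta(9, 42)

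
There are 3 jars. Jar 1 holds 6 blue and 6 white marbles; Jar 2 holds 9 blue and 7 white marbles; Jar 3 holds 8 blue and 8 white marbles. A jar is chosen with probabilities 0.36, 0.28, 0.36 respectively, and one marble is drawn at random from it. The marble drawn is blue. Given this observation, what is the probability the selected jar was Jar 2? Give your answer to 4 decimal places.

Posterior probability ≈ 0.3043

P(blue|Jar 1) = 0.5; P(blue|Jar 2) = 0.5625; P(blue|Jar 3) = 0.5.
Prior × likelihood for each source: 0.36·0.5=0.1800, 0.28·0.5625=0.1575, 0.36·0.5=0.1800. Summing gives P(blue) = 0.51750.
P(Jar 2 | blue) = 0.1575 / 0.51750 = 0.3043.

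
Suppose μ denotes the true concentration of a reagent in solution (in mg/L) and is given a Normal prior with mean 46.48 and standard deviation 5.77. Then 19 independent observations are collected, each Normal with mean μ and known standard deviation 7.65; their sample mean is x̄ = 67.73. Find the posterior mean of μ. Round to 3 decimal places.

With known σ, the Normal prior is conjugate. Weight on the data is w = (n/σ²)/(n/σ² + 1/τ₀²) = 0.324661/(0.324661+0.0300364) = 0.91532.
Posterior mean = w·x̄ + (1−w)·μ₀ = 0.91532·67.73 + 0.084682·46.48 = 65.931.

Posterior mean ≈ 65.931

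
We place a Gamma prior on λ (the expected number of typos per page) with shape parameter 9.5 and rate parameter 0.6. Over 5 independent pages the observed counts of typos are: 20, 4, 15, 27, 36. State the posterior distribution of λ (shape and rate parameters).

Posterior: Gamma(shape=111.5, rate=5.6)

Total count ∑xᵢ = 102 over n = 5 pages.
Gamma is conjugate to the Poisson likelihood: posterior is Gamma(shape = 9.5+102 = 111.5, rate = 0.6+5 = 5.6).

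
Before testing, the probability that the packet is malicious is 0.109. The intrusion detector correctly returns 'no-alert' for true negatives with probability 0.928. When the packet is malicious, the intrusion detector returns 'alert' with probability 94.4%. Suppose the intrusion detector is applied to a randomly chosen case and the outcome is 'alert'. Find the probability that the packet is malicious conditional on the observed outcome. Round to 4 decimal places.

P(H | E) ≈ 0.6160

Write H for 'the packet is malicious'. Prior odds H:¬H = 0.109/0.891 = 0.12233. For the 'alert' outcome, the likelihood ratio is 0.944/0.072 = 13.111.
Posterior odds = 0.12233 × 13.111 = 1.6039, so P(H|E) = 1.6039/(1+1.6039) = 0.6160.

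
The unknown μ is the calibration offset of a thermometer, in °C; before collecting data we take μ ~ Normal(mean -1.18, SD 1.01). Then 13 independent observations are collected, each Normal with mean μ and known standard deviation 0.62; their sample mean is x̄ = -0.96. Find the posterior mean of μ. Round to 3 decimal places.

Prior precision 1/τ₀² = 1/1.01² = 0.980296; data precision n/σ² = 13/0.62² = 33.8189.
Posterior precision = 0.980296 + 33.8189 = 34.7992.
Posterior mean = (0.980296·-1.18 + 33.8189·-0.96) / 34.7992 = -0.966.

Posterior mean ≈ -0.966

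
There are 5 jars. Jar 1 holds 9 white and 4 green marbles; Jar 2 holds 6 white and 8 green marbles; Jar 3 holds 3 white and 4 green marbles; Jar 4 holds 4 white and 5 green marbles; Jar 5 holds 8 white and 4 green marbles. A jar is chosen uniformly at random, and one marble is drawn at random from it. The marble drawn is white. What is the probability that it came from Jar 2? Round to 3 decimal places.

Tabulate prior·likelihood by source: [1] prior 0.2, lik 0.6923, product 0.1385; [2] prior 0.2, lik 0.4286, product 0.08571; [3] prior 0.2, lik 0.4286, product 0.08571; [4] prior 0.2, lik 0.4444, product 0.08889; [5] prior 0.2, lik 0.6667, product 0.1333.
Normalizing constant = 0.53211; the posterior for Jar 2 is its product over the sum, 0.08571/0.53211 = 0.161.

Posterior probability ≈ 0.161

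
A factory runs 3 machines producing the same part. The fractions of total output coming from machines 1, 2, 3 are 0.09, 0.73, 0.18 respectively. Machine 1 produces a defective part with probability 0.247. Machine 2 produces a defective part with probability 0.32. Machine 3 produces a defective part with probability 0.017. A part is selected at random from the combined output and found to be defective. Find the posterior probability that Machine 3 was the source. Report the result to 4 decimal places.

P(defective|M1) = 0.247; P(defective|M2) = 0.32; P(defective|M3) = 0.017.
Prior × likelihood for each source: 0.09·0.247=0.02223, 0.73·0.32=0.2336, 0.18·0.017=0.003060. Summing gives P(defective) = 0.25889.
P(Machine 3 | defective) = 0.003060 / 0.25889 = 0.0118.

Posterior probability ≈ 0.0118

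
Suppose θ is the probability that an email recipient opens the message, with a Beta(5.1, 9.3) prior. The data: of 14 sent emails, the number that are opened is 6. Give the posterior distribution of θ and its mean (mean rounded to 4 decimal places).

Observing 6 successes and 8 failures updates Beta(5.1, 9.3) by adding the success and failure counts to the two shape parameters: α = 5.1+6 = 11.1, β = 9.3+8 = 17.3.
E[θ | data] = 11.1/(11.1+17.3) = 0.3908.

Posterior: Beta(11.1, 17.3); mean ≈ 0.3908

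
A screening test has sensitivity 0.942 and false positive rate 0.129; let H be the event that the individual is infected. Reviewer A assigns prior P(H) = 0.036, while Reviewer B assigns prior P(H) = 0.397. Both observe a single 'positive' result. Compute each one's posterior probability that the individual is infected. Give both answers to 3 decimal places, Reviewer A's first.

P('+'|H) = 0.942, P('+'|¬H) = 0.129.
Reviewer A: numerator 0.942·0.036 = 0.033912; evidence = 0.033912+0.129·0.964 = 0.15827; posterior = 0.214.
Reviewer B: numerator 0.942·0.397 = 0.37397; evidence = 0.37397+0.129·0.603 = 0.45176; posterior = 0.828.

Reviewer A: 0.214; Reviewer B: 0.828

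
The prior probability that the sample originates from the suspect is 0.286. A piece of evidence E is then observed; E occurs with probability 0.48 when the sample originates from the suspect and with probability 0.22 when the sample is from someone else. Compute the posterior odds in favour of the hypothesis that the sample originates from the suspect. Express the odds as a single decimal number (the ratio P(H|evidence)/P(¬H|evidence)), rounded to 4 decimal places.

Posterior odds ≈ 0.8739

Prior odds = 0.286/(1−0.286) = 0.40056.
Likelihood ratio for E = 0.48/0.22 = 2.1818.
Posterior odds = prior odds × LR = 0.87395.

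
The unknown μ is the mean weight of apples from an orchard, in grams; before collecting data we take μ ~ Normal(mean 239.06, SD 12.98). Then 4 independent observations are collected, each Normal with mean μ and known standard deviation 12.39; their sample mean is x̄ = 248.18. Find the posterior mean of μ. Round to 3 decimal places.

Prior precision 1/τ₀² = 1/12.98² = 0.00593541; data precision n/σ² = 4/12.39² = 0.0260566.
Posterior precision = 0.00593541 + 0.0260566 = 0.0319920.
Posterior mean = (0.00593541·239.06 + 0.0260566·248.18) / 0.0319920 = 246.488.

Posterior mean ≈ 246.488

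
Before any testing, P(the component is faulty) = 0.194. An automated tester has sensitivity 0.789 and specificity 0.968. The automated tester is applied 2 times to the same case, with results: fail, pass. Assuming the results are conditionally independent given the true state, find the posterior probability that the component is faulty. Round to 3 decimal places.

Let H be the event that the component is faulty; start with P(H) = 0.194. P('fail'|H) = 0.789, P('fail'|¬H) = 0.032.
Update on result 1 ('fail'): P(H) ← 0.789·0.1940 / (0.789·0.1940 + 0.032·0.8060) = 0.15307/0.17886 = 0.8558.
Update on result 2 ('pass'): P(H) ← 0.211·0.8558 / (0.211·0.8558 + 0.968·0.1442) = 0.18057/0.32016 = 0.5640.

Posterior P(H) ≈ 0.564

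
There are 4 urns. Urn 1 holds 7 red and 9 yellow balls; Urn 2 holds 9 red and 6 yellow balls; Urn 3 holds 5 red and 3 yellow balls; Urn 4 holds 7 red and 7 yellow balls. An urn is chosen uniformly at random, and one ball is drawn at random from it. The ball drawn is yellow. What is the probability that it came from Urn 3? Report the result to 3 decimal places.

Posterior probability ≈ 0.204

Tabulate prior·likelihood by source: [1] prior 0.25, lik 0.5625, product 0.1406; [2] prior 0.25, lik 0.4, product 0.1000; [3] prior 0.25, lik 0.375, product 0.09375; [4] prior 0.25, lik 0.5, product 0.1250.
Normalizing constant = 0.45937; the posterior for Urn 3 is its product over the sum, 0.09375/0.45937 = 0.204.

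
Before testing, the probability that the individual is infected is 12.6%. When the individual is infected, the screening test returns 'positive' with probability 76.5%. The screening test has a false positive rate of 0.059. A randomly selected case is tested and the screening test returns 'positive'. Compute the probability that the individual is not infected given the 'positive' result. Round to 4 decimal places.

Let H be the event that the individual is infected. P(H) = 0.126, so P(¬H) = 0.874. With E the 'positive' result, P(E|H) = 0.765 and P(E|¬H) = 0.059.
P(E) = 0.765·0.126 + 0.059·0.874 = 0.096390 + 0.051566 = 0.14796.
By Bayes' theorem, P(H|E) = 0.096390 / 0.14796 = 0.6515. Hence P(¬H|E) = 1 − 0.6515 = 0.3485.

P(¬H | E) ≈ 0.3485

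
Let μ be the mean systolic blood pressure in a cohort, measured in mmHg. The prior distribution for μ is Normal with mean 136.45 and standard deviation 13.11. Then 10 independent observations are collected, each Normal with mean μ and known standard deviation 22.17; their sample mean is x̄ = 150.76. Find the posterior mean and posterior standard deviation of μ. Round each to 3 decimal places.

Posterior mean ≈ 147.578; posterior SD ≈ 6.182

With known σ, the Normal prior is conjugate. Weight on the data is w = (n/σ²)/(n/σ² + 1/τ₀²) = 0.0203455/(0.0203455+0.00581828) = 0.77762.
Posterior mean = w·x̄ + (1−w)·μ₀ = 0.77762·150.76 + 0.22238·136.45 = 147.578. Posterior variance = 1/(0.0203455+0.00581828) = 38.2208, so SD = 6.182.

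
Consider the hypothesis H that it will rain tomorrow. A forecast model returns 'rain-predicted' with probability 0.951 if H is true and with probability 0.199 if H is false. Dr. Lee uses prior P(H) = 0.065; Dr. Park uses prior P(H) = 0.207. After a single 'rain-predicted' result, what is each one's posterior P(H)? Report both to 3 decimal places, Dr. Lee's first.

Dr. Lee: 0.249; Dr. Park: 0.555

The likelihood ratio for a 'rain-predicted' result is 0.951/0.199 = 4.7789.
Dr. Lee: prior odds 0.065/0.935 = 0.069519; posterior odds 0.33222; posterior probability 0.249.
Dr. Park: prior odds 0.207/0.793 = 0.26103; posterior odds 1.2475; posterior probability 0.555.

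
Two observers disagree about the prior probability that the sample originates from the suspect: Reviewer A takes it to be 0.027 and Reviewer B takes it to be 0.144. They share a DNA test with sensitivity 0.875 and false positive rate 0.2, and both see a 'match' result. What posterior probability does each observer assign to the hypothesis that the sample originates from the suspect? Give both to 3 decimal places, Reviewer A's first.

Reviewer A: 0.108; Reviewer B: 0.424

The likelihood ratio for a 'match' result is 0.875/0.2 = 4.3750.
Reviewer A: prior odds 0.027/0.973 = 0.027749; posterior odds 0.12140; posterior probability 0.108.
Reviewer B: prior odds 0.144/0.856 = 0.16822; posterior odds 0.73598; posterior probability 0.424.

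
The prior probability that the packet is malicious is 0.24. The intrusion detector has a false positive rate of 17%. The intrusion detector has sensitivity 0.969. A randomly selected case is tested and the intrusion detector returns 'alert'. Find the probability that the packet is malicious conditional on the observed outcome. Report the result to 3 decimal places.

P(H | E) ≈ 0.643

Write H for 'the packet is malicious'. Prior odds H:¬H = 0.24/0.76 = 0.31579. For the 'alert' outcome, the likelihood ratio is 0.969/0.17 = 5.7000.
Posterior odds = 0.31579 × 5.7000 = 1.8000, so P(H|E) = 1.8000/(1+1.8000) = 0.643.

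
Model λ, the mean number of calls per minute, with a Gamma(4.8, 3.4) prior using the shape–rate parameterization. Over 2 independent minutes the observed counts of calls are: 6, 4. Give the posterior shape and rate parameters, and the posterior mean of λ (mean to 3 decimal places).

Total count ∑xᵢ = 10 over n = 2 minutes.
Gamma is conjugate to the Poisson likelihood: posterior is Gamma(shape = 4.8+10 = 14.8, rate = 3.4+2 = 5.4).
E[λ | data] = 14.8/5.4 = 2.741.

Posterior: Gamma(shape=14.8, rate=5.4); mean ≈ 2.741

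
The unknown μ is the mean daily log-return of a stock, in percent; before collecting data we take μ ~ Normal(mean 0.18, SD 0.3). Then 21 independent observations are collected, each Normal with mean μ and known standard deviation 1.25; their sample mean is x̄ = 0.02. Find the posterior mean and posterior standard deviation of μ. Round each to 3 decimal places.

Posterior mean ≈ 0.092; posterior SD ≈ 0.202

Prior precision 1/τ₀² = 1/0.3² = 11.1111; data precision n/σ² = 21/1.25² = 13.4400.
Posterior precision = 11.1111 + 13.4400 = 24.5511, giving posterior SD = 1/√24.5511 = 0.202.
Posterior mean = (11.1111·0.18 + 13.4400·0.02) / 24.5511 = 0.092.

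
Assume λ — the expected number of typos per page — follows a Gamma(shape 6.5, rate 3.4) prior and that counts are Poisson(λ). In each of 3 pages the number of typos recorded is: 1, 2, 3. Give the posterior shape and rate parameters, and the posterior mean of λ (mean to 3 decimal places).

Posterior: Gamma(shape=12.5, rate=6.4); mean ≈ 1.953

Total count ∑xᵢ = 6 over n = 3 pages.
Gamma is conjugate to the Poisson likelihood: posterior is Gamma(shape = 6.5+6 = 12.5, rate = 3.4+3 = 6.4).
E[λ | data] = 12.5/6.4 = 1.953.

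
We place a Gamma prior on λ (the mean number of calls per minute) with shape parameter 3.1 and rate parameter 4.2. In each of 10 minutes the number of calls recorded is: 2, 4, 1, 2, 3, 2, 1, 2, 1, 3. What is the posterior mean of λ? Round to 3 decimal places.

Total count ∑xᵢ = 21 over n = 10 minutes.
Gamma is conjugate to the Poisson likelihood: posterior is Gamma(shape = 3.1+21 = 24.1, rate = 4.2+10 = 14.2).
E[λ | data] = 24.1/14.2 = 1.697.

Posterior mean ≈ 1.697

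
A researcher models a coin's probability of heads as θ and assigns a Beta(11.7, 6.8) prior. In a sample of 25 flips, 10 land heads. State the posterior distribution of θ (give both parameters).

Posterior: Beta(21.7, 21.8)

Observing 10 successes and 15 failures updates Beta(11.7, 6.8) by adding the success and failure counts to the two shape parameters: α = 11.7+10 = 21.7, β = 6.8+15 = 21.8.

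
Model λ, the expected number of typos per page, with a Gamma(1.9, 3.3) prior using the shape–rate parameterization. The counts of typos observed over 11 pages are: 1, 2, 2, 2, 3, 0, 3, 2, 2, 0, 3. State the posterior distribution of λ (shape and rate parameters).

Posterior: Gamma(shape=21.9, rate=14.3)

The Poisson likelihood adds the total count to the shape and the number of exposure periods to the rate. Here ∑xᵢ = 20 and n = 11, so shape 1.9→21.9 and rate 3.3→14.3.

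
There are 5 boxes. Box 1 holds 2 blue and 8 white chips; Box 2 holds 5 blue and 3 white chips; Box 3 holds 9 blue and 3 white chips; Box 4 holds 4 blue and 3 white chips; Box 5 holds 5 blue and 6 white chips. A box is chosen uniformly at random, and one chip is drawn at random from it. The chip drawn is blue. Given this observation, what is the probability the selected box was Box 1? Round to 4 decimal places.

P(blue|Box 1) = 0.2; P(blue|Box 2) = 0.625; P(blue|Box 3) = 0.75; P(blue|Box 4) = 0.5714; P(blue|Box 5) = 0.4545.
Prior × likelihood for each source: 0.2·0.2=0.04000, 0.2·0.625=0.1250, 0.2·0.75=0.1500, 0.2·0.5714=0.1143, 0.2·0.4545=0.09091. Summing gives P(blue) = 0.52019.
P(Box 1 | blue) = 0.04000 / 0.52019 = 0.0769.

Posterior probability ≈ 0.0769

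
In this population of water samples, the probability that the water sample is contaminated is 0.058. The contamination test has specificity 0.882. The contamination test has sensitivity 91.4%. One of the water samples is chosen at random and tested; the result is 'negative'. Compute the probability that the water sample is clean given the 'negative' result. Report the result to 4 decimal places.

Write H for 'the water sample is contaminated'. Prior odds H:¬H = 0.058/0.942 = 0.061571. For the 'negative' outcome, the likelihood ratio is 0.086/0.882 = 0.097506.
Posterior odds = 0.061571 × 0.097506 = 0.0060035, so P(H|E) = 0.0060035/(1+0.0060035) = 0.0060. Then P(¬H|E) = 1 − 0.0060 = 0.9940.

P(¬H | E) ≈ 0.9940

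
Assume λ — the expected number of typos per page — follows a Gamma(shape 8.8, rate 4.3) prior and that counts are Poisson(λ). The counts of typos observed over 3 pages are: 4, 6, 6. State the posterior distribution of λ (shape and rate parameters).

Posterior: Gamma(shape=24.8, rate=7.3)

The Poisson likelihood adds the total count to the shape and the number of exposure periods to the rate. Here ∑xᵢ = 16 and n = 3, so shape 8.8→24.8 and rate 4.3→7.3.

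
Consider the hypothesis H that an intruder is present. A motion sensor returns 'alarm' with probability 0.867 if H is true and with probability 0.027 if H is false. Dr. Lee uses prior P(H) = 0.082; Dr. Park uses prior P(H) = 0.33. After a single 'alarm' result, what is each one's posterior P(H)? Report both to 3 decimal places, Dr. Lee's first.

The likelihood ratio for an 'alarm' result is 0.867/0.027 = 32.111.
Dr. Lee: prior odds 0.082/0.918 = 0.089325; posterior odds 2.8683; posterior probability 0.741.
Dr. Park: prior odds 0.33/0.67 = 0.49254; posterior odds 15.816; posterior probability 0.941.

Dr. Lee: 0.741; Dr. Park: 0.941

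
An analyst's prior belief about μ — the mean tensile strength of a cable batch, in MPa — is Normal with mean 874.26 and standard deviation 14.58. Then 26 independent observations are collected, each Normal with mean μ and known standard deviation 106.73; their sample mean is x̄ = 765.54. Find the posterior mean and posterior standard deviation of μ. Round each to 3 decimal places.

Posterior mean ≈ 838.743; posterior SD ≈ 11.964

Prior precision 1/τ₀² = 1/14.58² = 0.00470419; data precision n/σ² = 26/106.73² = 0.00228245.
Posterior precision = 0.00470419 + 0.00228245 = 0.00698664, giving posterior SD = 1/√0.00698664 = 11.964.
Posterior mean = (0.00470419·874.26 + 0.00228245·765.54) / 0.00698664 = 838.743.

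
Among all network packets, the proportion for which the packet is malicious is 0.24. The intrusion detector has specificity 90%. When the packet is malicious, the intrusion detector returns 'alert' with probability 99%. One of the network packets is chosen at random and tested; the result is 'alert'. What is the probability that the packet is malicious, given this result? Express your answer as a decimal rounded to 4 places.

Write H for 'the packet is malicious'. Prior odds H:¬H = 0.24/0.76 = 0.31579. For the 'alert' outcome, the likelihood ratio is 0.99/0.1 = 9.9000.
Posterior odds = 0.31579 × 9.9000 = 3.1263, so P(H|E) = 3.1263/(1+3.1263) = 0.7577.

P(H | E) ≈ 0.7577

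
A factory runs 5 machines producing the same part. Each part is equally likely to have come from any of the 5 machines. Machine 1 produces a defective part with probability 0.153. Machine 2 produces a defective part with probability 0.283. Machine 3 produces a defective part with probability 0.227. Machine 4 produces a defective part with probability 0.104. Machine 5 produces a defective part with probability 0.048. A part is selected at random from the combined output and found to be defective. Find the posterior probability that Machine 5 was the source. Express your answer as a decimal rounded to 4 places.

Posterior probability ≈ 0.0589

P(defective|M1) = 0.153; P(defective|M2) = 0.283; P(defective|M3) = 0.227; P(defective|M4) = 0.104; P(defective|M5) = 0.048.
Prior × likelihood for each source: 0.2·0.153=0.03060, 0.2·0.283=0.05660, 0.2·0.227=0.04540, 0.2·0.104=0.02080, 0.2·0.048=0.009600. Summing gives P(defective) = 0.16300.
P(Machine 5 | defective) = 0.009600 / 0.16300 = 0.0589.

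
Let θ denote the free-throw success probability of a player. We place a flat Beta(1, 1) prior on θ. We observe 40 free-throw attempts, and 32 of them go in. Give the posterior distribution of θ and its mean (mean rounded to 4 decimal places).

The binomial likelihood is conjugate to the Beta prior: with 32 successes and 8 failures, the posterior is Beta(1+32, 1+8) = Beta(33, 9).
Posterior mean = α/(α+β) = 33/42 = 0.7857.

Posterior: Beta(33, 9); mean ≈ 0.7857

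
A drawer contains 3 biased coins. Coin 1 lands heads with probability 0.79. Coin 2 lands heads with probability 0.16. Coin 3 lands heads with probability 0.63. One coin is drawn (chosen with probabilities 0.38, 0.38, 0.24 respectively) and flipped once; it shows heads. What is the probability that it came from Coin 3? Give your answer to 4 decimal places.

Tabulate prior·likelihood by source: [1] prior 0.38, lik 0.79, product 0.3002; [2] prior 0.38, lik 0.16, product 0.06080; [3] prior 0.24, lik 0.63, product 0.1512.
Normalizing constant = 0.51220; the posterior for Coin 3 is its product over the sum, 0.1512/0.51220 = 0.2952.

Posterior probability ≈ 0.2952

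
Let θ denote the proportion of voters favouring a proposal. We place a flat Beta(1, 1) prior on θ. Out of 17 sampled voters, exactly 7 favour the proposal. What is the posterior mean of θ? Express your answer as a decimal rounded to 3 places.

Posterior mean ≈ 0.421

Observing 7 successes and 10 failures updates Beta(1, 1) by adding the success and failure counts to the two shape parameters: α = 1+7 = 8, β = 1+10 = 11.
Posterior mean = α/(α+β) = 8/19 = 0.421.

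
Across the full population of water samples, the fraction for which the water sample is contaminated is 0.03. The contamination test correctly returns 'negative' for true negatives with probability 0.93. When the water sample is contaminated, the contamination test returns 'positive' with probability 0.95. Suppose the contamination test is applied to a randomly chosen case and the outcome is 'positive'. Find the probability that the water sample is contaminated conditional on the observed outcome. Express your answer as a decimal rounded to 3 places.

Let H be the event that the water sample is contaminated. P(H) = 0.03, so P(¬H) = 0.97. With E the 'positive' result, P(E|H) = 0.95 and P(E|¬H) = 0.07.
P(E) = 0.95·0.03 + 0.07·0.97 = 0.028500 + 0.067900 = 0.096400.
By Bayes' theorem, P(H|E) = 0.028500 / 0.096400 = 0.296.

P(H | E) ≈ 0.296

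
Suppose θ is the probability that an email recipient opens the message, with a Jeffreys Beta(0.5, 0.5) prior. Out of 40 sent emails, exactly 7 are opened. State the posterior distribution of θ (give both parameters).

Posterior: Beta(7.5, 33.5)

Observing 7 successes and 33 failures updates Beta(0.5, 0.5) by adding the success and failure counts to the two shape parameters: α = 0.5+7 = 7.5, β = 0.5+33 = 33.5.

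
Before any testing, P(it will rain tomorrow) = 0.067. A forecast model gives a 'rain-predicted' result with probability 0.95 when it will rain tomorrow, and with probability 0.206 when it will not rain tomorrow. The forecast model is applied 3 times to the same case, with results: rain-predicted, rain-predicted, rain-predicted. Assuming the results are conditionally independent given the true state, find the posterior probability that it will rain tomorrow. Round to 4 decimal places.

Posterior P(H) ≈ 0.8757

With H the event that it will rain tomorrow, the joint likelihood of the observed sequence is P(data|H) = 0.95·0.95·0.95 = 0.85737 and P(data|¬H) = 0.206·0.206·0.206 = 0.0087418.
Bayes: P(H|data) = 0.067·0.85737 / (0.067·0.85737 + 0.933·0.0087418) = 0.057444/0.065600 = 0.8757.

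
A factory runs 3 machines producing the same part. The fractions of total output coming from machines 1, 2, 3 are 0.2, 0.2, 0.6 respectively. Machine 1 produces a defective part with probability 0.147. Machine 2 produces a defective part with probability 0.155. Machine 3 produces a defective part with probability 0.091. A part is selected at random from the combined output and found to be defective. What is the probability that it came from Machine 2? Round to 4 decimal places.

Posterior probability ≈ 0.2696

P(defective|M1) = 0.147; P(defective|M2) = 0.155; P(defective|M3) = 0.091.
Prior × likelihood for each source: 0.2·0.147=0.02940, 0.2·0.155=0.03100, 0.6·0.091=0.05460. Summing gives P(defective) = 0.11500.
P(Machine 2 | defective) = 0.03100 / 0.11500 = 0.2696.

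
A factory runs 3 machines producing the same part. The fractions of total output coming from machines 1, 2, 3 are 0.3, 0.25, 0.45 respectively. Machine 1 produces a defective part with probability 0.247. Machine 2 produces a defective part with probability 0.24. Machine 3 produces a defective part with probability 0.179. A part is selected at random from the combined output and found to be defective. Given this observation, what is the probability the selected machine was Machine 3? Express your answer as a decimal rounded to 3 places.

Posterior probability ≈ 0.375

P(defective|M1) = 0.247; P(defective|M2) = 0.24; P(defective|M3) = 0.179.
Prior × likelihood for each source: 0.3·0.247=0.07410, 0.25·0.24=0.06000, 0.45·0.179=0.08055. Summing gives P(defective) = 0.21465.
P(Machine 3 | defective) = 0.08055 / 0.21465 = 0.375.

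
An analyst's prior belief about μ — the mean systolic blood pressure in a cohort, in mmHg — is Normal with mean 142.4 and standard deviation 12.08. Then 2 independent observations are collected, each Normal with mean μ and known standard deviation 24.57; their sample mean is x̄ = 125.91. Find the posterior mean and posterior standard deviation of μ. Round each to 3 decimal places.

Posterior mean ≈ 137.026; posterior SD ≈ 9.918

With known σ, the Normal prior is conjugate. Weight on the data is w = (n/σ²)/(n/σ² + 1/τ₀²) = 0.00331299/(0.00331299+0.00685277) = 0.32590.
Posterior mean = w·x̄ + (1−w)·μ₀ = 0.32590·125.91 + 0.67410·142.4 = 137.026. Posterior variance = 1/(0.00331299+0.00685277) = 98.3695, so SD = 9.918.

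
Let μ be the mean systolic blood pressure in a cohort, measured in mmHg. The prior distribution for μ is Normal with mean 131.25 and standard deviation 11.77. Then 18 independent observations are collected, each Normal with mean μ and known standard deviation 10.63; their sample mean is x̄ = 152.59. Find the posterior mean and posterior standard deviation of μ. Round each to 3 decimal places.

With known σ, the Normal prior is conjugate. Weight on the data is w = (n/σ²)/(n/σ² + 1/τ₀²) = 0.159296/(0.159296+0.00721850) = 0.95665.
Posterior mean = w·x̄ + (1−w)·μ₀ = 0.95665·152.59 + 0.043350·131.25 = 151.665. Posterior variance = 1/(0.159296+0.00721850) = 6.00547, so SD = 2.451.

Posterior mean ≈ 151.665; posterior SD ≈ 2.451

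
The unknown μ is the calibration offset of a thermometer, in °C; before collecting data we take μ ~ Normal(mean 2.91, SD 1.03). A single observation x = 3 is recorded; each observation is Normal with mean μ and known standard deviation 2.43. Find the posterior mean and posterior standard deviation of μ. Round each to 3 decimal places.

Posterior mean ≈ 2.924; posterior SD ≈ 0.948

Prior precision 1/τ₀² = 1/1.03² = 0.942596; data precision n/σ² = 1/2.43² = 0.169351.
Posterior precision = 0.942596 + 0.169351 = 1.11195, giving posterior SD = 1/√1.11195 = 0.948.
Posterior mean = (0.942596·2.91 + 0.169351·3) / 1.11195 = 2.924.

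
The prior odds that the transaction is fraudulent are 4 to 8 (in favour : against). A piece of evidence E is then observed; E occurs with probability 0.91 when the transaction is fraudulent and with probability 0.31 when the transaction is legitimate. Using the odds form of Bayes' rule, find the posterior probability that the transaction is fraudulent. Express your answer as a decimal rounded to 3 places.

Prior odds = 4/8 = 0.50000.
Likelihood ratio for E = 0.91/0.31 = 2.9355.
Posterior odds = prior odds × LR = 1.4677.
Posterior probability = odds/(1+odds) = 1.4677/2.4677 = 0.595.

Posterior probability ≈ 0.595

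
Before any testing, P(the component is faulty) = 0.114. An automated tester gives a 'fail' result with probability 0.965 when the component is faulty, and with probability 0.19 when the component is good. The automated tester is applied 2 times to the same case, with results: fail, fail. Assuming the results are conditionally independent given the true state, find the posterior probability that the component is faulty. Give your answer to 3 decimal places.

Posterior P(H) ≈ 0.768

Let H be the event that the component is faulty; start with P(H) = 0.114. P('fail'|H) = 0.965, P('fail'|¬H) = 0.19.
Update on result 1 ('fail'): P(H) ← 0.965·0.1140 / (0.965·0.1140 + 0.19·0.8860) = 0.11001/0.27835 = 0.3952.
Update on result 2 ('fail'): P(H) ← 0.965·0.3952 / (0.965·0.3952 + 0.19·0.6048) = 0.38139/0.49630 = 0.7685.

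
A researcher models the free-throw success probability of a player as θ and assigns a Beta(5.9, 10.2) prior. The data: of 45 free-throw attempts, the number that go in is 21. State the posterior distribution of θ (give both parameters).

Observing 21 successes and 24 failures updates Beta(5.9, 10.2) by adding the success and failure counts to the two shape parameters: α = 5.9+21 = 26.9, β = 10.2+24 = 34.2.

Posterior: Beta(26.9, 34.2)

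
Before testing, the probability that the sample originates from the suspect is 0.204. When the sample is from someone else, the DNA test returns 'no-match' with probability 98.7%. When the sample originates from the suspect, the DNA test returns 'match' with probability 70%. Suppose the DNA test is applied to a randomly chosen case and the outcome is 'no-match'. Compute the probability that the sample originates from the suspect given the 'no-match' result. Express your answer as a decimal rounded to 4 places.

Let H be the event that the sample originates from the suspect. P(H) = 0.204, so P(¬H) = 0.796. With E the 'no-match' result, P(E|H) = 0.3 and P(E|¬H) = 0.987.
P(E) = 0.3·0.204 + 0.987·0.796 = 0.061200 + 0.78565 = 0.84685.
By Bayes' theorem, P(H|E) = 0.061200 / 0.84685 = 0.0723.

P(H | E) ≈ 0.0723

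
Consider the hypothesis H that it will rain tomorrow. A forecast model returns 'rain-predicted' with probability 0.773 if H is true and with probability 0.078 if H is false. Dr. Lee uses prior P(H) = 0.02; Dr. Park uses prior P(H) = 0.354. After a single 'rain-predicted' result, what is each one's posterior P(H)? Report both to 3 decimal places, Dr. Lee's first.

The likelihood ratio for a 'rain-predicted' result is 0.773/0.078 = 9.9103.
Dr. Lee: prior odds 0.02/0.98 = 0.020408; posterior odds 0.20225; posterior probability 0.168.
Dr. Park: prior odds 0.354/0.646 = 0.54799; posterior odds 5.4307; posterior probability 0.844.

Dr. Lee: 0.168; Dr. Park: 0.844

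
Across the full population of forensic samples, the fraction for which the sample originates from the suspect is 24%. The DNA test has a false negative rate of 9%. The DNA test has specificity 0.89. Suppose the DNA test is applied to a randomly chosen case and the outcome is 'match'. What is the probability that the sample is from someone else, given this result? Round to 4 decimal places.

P(¬H | E) ≈ 0.2768

Let H be the event that the sample originates from the suspect. P(H) = 0.24, so P(¬H) = 0.76. With E the 'match' result, P(E|H) = 0.91 and P(E|¬H) = 0.11.
P(E) = 0.91·0.24 + 0.11·0.76 = 0.21840 + 0.083600 = 0.30200.
By Bayes' theorem, P(H|E) = 0.21840 / 0.30200 = 0.7232. Hence P(¬H|E) = 1 − 0.7232 = 0.2768.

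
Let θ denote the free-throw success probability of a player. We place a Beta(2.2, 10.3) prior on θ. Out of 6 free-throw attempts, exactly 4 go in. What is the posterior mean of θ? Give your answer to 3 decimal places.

Posterior mean ≈ 0.335

The binomial likelihood is conjugate to the Beta prior: with 4 successes and 2 failures, the posterior is Beta(2.2+4, 10.3+2) = Beta(6.2, 12.3).
E[θ | data] = 6.2/(6.2+12.3) = 0.335.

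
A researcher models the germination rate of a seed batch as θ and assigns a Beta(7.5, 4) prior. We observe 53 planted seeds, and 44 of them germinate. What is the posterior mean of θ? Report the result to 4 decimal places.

Observing 44 successes and 9 failures updates Beta(7.5, 4) by adding the success and failure counts to the two shape parameters: α = 7.5+44 = 51.5, β = 4+9 = 13.
Posterior mean = α/(α+β) = 51.5/64.5 = 0.7984.

Posterior mean ≈ 0.7984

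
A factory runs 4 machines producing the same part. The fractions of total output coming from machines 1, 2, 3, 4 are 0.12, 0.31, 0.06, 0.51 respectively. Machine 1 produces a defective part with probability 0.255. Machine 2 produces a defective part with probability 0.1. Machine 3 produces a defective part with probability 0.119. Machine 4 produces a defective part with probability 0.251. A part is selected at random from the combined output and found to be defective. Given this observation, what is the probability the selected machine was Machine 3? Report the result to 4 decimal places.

Tabulate prior·likelihood by source: [1] prior 0.12, lik 0.255, product 0.03060; [2] prior 0.31, lik 0.1, product 0.03100; [3] prior 0.06, lik 0.119, product 0.007140; [4] prior 0.51, lik 0.251, product 0.1280.
Normalizing constant = 0.19675; the posterior for Machine 3 is its product over the sum, 0.007140/0.19675 = 0.0363.

Posterior probability ≈ 0.0363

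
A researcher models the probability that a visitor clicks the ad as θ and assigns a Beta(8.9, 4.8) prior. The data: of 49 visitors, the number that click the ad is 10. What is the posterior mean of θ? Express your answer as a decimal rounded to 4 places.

Posterior mean ≈ 0.3014

The binomial likelihood is conjugate to the Beta prior: with 10 successes and 39 failures, the posterior is Beta(8.9+10, 4.8+39) = Beta(18.9, 43.8).
Posterior mean = α/(α+β) = 18.9/62.7 = 0.3014.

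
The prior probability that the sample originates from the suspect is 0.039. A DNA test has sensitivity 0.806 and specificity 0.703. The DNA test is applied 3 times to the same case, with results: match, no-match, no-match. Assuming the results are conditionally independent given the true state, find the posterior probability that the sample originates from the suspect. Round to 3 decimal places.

Posterior P(H) ≈ 0.008

Let H be the event that the sample originates from the suspect; start with P(H) = 0.039. P('match'|H) = 0.806, P('match'|¬H) = 0.297.
Update on result 1 ('match'): P(H) ← 0.806·0.0390 / (0.806·0.0390 + 0.297·0.9610) = 0.031434/0.31685 = 0.0992.
Update on result 2 ('no-match'): P(H) ← 0.194·0.0992 / (0.194·0.0992 + 0.703·0.9008) = 0.019246/0.65250 = 0.0295.
Update on result 3 ('no-match'): P(H) ← 0.194·0.0295 / (0.194·0.0295 + 0.703·0.9705) = 0.0057222/0.68799 = 0.0083.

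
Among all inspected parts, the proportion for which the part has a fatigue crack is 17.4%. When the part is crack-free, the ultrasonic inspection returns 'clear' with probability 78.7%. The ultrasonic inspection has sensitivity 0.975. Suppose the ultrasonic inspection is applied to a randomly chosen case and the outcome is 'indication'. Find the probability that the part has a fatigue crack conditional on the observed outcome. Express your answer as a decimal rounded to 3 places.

P(H | E) ≈ 0.491

Let H be the event that the part has a fatigue crack. P(H) = 0.174, so P(¬H) = 0.826. With E the 'indication' result, P(E|H) = 0.975 and P(E|¬H) = 0.213.
P(E) = 0.975·0.174 + 0.213·0.826 = 0.16965 + 0.17594 = 0.34559.
By Bayes' theorem, P(H|E) = 0.16965 / 0.34559 = 0.491.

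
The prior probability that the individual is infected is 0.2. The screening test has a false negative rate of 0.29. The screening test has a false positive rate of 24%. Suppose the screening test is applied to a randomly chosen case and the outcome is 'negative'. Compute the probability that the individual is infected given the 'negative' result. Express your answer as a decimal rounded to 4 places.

Let H be the event that the individual is infected. P(H) = 0.2, so P(¬H) = 0.8. With E the 'negative' result, P(E|H) = 0.29 and P(E|¬H) = 0.76.
P(E) = 0.29·0.2 + 0.76·0.8 = 0.058000 + 0.60800 = 0.66600.
By Bayes' theorem, P(H|E) = 0.058000 / 0.66600 = 0.0871.

P(H | E) ≈ 0.0871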